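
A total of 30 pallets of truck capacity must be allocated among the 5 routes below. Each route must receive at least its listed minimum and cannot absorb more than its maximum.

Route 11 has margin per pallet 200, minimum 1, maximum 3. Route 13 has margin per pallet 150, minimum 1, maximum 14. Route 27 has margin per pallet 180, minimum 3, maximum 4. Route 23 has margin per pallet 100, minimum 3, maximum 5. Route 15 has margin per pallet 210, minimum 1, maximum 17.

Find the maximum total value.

Meeting every minimum uses 1+1+3+3+1 = 9 pallets, leaving 21.
Rank by margin per pallet: Route 15 210 > Route 11 200 > Route 27 180 > Route 13 150 > Route 23 100.
Route 15: +16 to 17 (cap) → 5 left.
Give Route 11 2 more to hit its cap of 3 → 3 left.
Give Route 27 1 more to hit its cap of 4 → 2 left.
Route 13: +2 (room for 13) → 3. Pool exhausted.
Total = 200×3 + 150×3 + 180×4 + 100×3 + 210×17 = 5640.

5640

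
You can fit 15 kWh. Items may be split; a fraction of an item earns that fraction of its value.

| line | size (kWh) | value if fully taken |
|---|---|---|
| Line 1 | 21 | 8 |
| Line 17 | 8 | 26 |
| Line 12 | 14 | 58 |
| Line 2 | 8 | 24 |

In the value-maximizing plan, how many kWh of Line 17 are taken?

Sort by value density: Line 12 58/14≈4.14, Line 17 26/8≈3.25, Line 2 24/8≈3, Line 1 8/21≈0.381.
Take all of Line 12 (14 kWh, value 58) — 1 kWh left.
Fill the last 1 kWh with part of Line 17: 1/8 of it earns 3.25.

1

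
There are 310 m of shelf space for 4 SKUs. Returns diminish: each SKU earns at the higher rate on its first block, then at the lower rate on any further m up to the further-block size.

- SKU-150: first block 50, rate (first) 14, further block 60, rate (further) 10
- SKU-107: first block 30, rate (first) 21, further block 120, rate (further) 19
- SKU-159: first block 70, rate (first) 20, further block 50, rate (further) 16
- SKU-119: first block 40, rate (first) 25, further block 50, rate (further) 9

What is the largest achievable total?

6110

Rank every tier by rate: SKU-119/first 25 > SKU-107/first 21 > SKU-159/first 20 > SKU-107/second 19 > SKU-159/second 16 > SKU-150/first 14 > SKU-150/second 10 > SKU-119/second 9.
Fill SKU-119 first block (40 at 25) — 270 left.
SKU-107 first at 21: fill all 30 — 240 left.
Fill SKU-159 first block (70 at 20) — 170 left.
SKU-107 second at 19: fill all 120 — 50 left.
SKU-159 second at 16: fill all 50 — 0 left.
Total = 25×40 + 21×30 + 20×70 + 19×120 + 16×50 = 6110.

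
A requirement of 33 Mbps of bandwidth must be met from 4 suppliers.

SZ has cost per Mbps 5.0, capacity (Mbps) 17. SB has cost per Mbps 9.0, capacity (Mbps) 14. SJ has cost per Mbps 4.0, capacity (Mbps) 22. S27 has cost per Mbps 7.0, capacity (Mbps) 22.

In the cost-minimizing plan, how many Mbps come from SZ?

Use suppliers in increasing cost order.
SJ (4.0): use full 22 — 11 Mbps to go.
SZ (5.0): take the remaining 11 — done.
S27, SB: unused.

11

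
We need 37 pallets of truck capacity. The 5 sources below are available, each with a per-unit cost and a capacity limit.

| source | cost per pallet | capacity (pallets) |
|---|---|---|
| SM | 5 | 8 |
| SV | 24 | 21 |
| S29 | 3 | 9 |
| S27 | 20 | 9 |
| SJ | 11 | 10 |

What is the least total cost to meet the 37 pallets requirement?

Fill from the cheapest source first.
Take 9 from S29 at 3 ; need 28 more.
Take 8 from SM at 5 ; need 20 more.
SJ (11): use full 10 ; 10 pallets to go.
S27 (20): use full 9 ; 1 pallets to go.
SV at 24: take 1 of its 21 ; requirement met.
Cost = 9×3 + 8×5 + 10×11 + 9×20 + 1×24 = 381.

381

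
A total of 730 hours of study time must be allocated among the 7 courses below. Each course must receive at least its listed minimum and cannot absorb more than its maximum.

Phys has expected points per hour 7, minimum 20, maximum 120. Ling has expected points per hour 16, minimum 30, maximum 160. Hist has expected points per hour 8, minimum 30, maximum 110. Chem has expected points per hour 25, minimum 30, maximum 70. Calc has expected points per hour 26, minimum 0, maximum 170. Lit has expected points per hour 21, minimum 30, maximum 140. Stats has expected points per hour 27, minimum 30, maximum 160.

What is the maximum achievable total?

16050

Meeting every minimum uses 20+30+30+30+0+30+30 = 170 hours, leaving 560.
Order the courses by expected points per hour: Stats 27 > Calc 26 > Chem 25 > Lit 21 > Ling 16 > Hist 8 > Phys 7.
Stats: +130 to 160 (cap) → 430 left.
Calc takes 170 more to reach its cap of 170 → 260 left.
Give Chem 40 more to hit its cap of 70 → 220 left.
Lit takes 110 more to reach its cap of 140 → 110 left.
Ling has room for 130 more but only 110 remain, so it gets 140.
Total = 7×20 + 16×140 + 8×30 + 25×70 + 26×170 + 21×140 + 27×160 = 16050.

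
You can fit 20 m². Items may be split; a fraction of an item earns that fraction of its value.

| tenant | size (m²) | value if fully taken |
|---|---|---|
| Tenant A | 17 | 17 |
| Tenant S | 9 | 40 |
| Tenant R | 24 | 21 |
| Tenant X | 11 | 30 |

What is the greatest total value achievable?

Best value per unit of size first: Tenant S 40/9≈4.44, Tenant X 30/11≈2.73, Tenant A 17/17≈1, Tenant R 21/24≈0.875.
All 9 m² of Tenant S fit (value 40) — 11 remain.
Tenant X: take in full, 11 m² for value 30 — 0 left.
Total value = 70.

70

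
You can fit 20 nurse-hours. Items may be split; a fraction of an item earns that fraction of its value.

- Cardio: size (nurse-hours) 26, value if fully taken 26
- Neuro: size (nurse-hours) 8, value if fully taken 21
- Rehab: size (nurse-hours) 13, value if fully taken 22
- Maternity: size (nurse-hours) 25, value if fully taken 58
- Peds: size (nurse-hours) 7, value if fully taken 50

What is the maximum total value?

82.6

Rank by value-to-size ratio: Peds 50/7≈7.14, Neuro 21/8≈2.62, Maternity 58/25≈2.32, Rehab 22/13≈1.69, Cardio 26/26≈1.
All 7 nurse-hours of Peds fit (value 50) — 13 remain.
Take all of Neuro (8 nurse-hours, value 21) — 5 nurse-hours left.
5 nurse-hours left: a 5/25 share of Maternity gives 58×5/25 = 11.6.
Total value = 82.6.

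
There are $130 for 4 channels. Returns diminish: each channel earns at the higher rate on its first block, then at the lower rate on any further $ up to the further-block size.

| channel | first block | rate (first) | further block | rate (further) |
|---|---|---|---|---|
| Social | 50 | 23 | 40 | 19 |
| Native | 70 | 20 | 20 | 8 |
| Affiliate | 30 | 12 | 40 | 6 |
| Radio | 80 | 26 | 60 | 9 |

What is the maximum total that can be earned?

3230

Treat each block as its own option and order by rate: Radio/tier1 26 > Social/tier1 23 > Native/tier1 20 > Social/tier2 19 > Affiliate/tier1 12 > Radio/tier2 9 > Native/tier2 8 > Affiliate/tier2 6.
Fill Radio tier1 block (80 at 26) → 50 left.
Fill Social tier1 block (50 at 23) → 0 left.
Total = 26×80 + 23×50 = 3230.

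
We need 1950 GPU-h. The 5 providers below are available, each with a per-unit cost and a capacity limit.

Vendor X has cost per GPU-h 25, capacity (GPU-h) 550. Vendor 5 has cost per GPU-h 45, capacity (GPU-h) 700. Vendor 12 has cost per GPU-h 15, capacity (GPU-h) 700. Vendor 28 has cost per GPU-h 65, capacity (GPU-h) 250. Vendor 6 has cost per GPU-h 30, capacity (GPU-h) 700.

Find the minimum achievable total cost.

45250

Fill from the cheapest provider first.
Vendor 12 (15): use full 700 → 1250 GPU-h to go.
Vendor X (25): use full 550 → 700 GPU-h to go.
Vendor 6 at 30: take all 700 GPU-h → 0 still needed.
Vendor 5, Vendor 28: unused.
Cost = 700×15 + 550×25 + 700×30 = 45250.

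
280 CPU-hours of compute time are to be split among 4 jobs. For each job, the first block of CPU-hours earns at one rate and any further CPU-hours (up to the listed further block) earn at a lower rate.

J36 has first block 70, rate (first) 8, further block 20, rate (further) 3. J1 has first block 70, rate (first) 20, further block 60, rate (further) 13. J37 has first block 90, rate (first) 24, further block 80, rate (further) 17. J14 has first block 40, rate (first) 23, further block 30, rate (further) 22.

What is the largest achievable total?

Order all 8 blocks by rate: J37/T1 24 > J14/T1 23 > J14/T2 22 > J1/T1 20 > J37/T2 17 > J1/T2 13 > J36/T1 8 > J36/T2 3.
J37 T1 at 24: fill all 90 → 190 left.
J14/T1 (23): +40 → 150 left.
J14 T2 at 22: fill all 30 → 120 left.
J1/T1 (20): +70 → 50 left.
J37 T2 at 17: only 50 left, fill 50.
Total = 24×90 + 23×40 + 22×30 + 20×70 + 17×50 = 5990.

5990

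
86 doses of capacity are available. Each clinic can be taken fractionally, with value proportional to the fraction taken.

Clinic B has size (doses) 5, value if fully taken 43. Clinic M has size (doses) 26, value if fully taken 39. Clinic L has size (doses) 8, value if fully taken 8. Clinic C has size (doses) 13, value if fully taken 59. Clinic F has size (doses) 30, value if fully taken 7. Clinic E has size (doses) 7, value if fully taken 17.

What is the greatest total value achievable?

Best value per unit of size first: Clinic B 43/5≈8.6, Clinic C 59/13≈4.54, Clinic E 17/7≈2.43, Clinic M 39/26≈1.5, Clinic L 8/8≈1, Clinic F 7/30≈0.233.
Clinic B: take in full, 5 doses for value 43 — 81 left.
Clinic C: take in full, 13 doses for value 59 — 68 left.
Take all of Clinic E (7 doses, value 17) — 61 doses left.
All 26 doses of Clinic M fit (value 39) — 35 remain.
Take all of Clinic L (8 doses, value 8) — 27 doses left.
Only 27 doses remain; take 27/30 of Clinic F for value 7×27/30 = 6.3.
Total value = 172.3.

172.3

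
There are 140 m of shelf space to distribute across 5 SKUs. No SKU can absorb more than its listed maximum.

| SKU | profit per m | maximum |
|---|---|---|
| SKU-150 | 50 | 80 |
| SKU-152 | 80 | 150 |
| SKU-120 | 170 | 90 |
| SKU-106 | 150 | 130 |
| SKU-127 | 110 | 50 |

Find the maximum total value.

22800

Rank by profit per m: SKU-120 170 > SKU-106 150 > SKU-127 110 > SKU-152 80 > SKU-150 50.
Give SKU-120 90 to hit its cap of 90 ; 50 left.
SKU-106 has room for 130 but only 50 remain, so it gets 50.
Total = 170×90 + 150×50 = 22800.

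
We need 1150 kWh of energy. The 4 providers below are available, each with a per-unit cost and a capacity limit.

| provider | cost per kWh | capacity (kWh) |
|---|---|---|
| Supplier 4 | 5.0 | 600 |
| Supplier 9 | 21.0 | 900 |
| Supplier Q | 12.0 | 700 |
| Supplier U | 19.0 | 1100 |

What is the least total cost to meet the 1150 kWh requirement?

Fill from the cheapest provider first.
Take 600 from Supplier 4 at 5.0 → need 550 more.
Supplier Q (12.0): take the remaining 550 → done.
Supplier U, Supplier 9: unused.
Cost = 600×5.0 + 550×12.0 = 9600.

9600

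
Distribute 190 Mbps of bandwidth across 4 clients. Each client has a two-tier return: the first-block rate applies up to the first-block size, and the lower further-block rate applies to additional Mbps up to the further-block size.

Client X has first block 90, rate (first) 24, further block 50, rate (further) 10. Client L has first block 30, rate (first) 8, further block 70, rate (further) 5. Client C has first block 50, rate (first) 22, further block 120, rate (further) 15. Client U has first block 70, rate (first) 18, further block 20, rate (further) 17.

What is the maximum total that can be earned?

4160

Order all 8 blocks by rate: Client X/T1 24 > Client C/T1 22 > Client U/T1 18 > Client U/T2 17 > Client C/T2 15 > Client X/T2 10 > Client L/T1 8 > Client L/T2 5.
Client X/T1 (24): +90 ; 100 left.
Fill Client C T1 block (50 at 22) ; 50 left.
50 remain; put them into Client U T1 at 18.
Total = 24×90 + 22×50 + 18×50 = 4160.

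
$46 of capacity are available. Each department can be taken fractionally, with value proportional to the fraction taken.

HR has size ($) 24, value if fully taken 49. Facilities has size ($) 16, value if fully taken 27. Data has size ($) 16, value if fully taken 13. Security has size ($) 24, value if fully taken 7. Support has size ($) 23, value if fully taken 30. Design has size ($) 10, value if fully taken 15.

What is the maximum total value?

Best value per unit of size first: HR 49/24≈2.04, Facilities 27/16≈1.69, Design 15/10≈1.5, Support 30/23≈1.3, Data 13/16≈0.812, Security 7/24≈0.292.
All 24 $ of HR fit (value 49) → 22 remain.
Take all of Facilities (16 $, value 27) → 6 $ left.
6 $ left: a 6/10 share of Design gives 15×6/10 = 9.
Total value = 85.

85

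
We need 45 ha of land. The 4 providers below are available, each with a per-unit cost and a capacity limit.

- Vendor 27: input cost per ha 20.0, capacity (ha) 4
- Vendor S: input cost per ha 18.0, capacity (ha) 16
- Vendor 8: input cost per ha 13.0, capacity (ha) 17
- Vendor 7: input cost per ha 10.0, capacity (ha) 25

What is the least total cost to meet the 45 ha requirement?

525

Use providers in increasing cost order.
Vendor 7 at 10.0: take all 25 ha ; 20 still needed.
Vendor 8 (13.0): use full 17 ; 3 ha to go.
Vendor S at 18.0: take 3 of its 16 ; requirement met.
Vendor 27: unused.
Cost = 25×10.0 + 17×13.0 + 3×18.0 = 525.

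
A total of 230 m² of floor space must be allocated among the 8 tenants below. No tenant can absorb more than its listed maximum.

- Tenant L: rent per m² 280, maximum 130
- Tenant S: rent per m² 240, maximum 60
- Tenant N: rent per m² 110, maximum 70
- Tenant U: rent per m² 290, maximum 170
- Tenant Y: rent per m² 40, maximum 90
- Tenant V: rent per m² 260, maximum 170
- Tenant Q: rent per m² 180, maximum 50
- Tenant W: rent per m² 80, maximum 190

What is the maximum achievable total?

66100

Rank by rent per m²: Tenant U 290 > Tenant L 280 > Tenant V 260 > Tenant S 240 > Tenant Q 180 > Tenant N 110 > Tenant W 80 > Tenant Y 40.
Tenant U: +170 to 170 (cap) ; 60 left.
Tenant L has room for 130 but only 60 remain, so it gets 60.
Total = 280×60 + 290×170 = 66100.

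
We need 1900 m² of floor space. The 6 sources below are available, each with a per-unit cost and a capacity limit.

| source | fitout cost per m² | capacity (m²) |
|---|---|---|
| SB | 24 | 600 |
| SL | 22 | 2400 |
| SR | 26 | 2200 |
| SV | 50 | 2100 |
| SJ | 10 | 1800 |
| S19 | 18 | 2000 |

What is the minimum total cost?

19800

Fill from the cheapest source first.
Take 1800 from SJ at 10 → need 100 more.
Take 100 from S19 at 18 to finish.
SL, SB, SR, SV: unused.
Cost = 1800×10 + 100×18 = 19800.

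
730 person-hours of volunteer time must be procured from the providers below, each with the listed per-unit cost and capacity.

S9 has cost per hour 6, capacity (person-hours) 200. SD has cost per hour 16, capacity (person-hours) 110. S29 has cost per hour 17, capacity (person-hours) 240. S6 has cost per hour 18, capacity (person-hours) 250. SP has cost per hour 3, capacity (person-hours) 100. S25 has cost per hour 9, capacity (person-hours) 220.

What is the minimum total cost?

6940

Cheapest first:
SP at 3: take all 100 person-hours — 630 still needed.
S9 (6): use full 200 — 430 person-hours to go.
Take 220 from S25 at 9 — need 210 more.
Take 110 from SD at 16 — need 100 more.
Take 100 from S29 at 17 to finish.
S6: unused.
Cost = 100×3 + 200×6 + 220×9 + 110×16 + 100×17 = 6940.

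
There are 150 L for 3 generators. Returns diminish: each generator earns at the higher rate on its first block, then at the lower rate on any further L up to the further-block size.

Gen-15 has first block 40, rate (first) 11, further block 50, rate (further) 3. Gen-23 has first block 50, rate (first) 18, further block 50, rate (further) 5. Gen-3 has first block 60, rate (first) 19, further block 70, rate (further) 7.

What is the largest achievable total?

Order all 6 blocks by rate: Gen-3/first 19 > Gen-23/first 18 > Gen-15/first 11 > Gen-3/second 7 > Gen-23/second 5 > Gen-15/second 3.
Fill Gen-3 first block (60 at 19) → 90 left.
Fill Gen-23 first block (50 at 18) → 40 left.
Gen-15 first at 11: fill all 40 → 0 left.
Total = 19×60 + 18×50 + 11×40 = 2480.

2480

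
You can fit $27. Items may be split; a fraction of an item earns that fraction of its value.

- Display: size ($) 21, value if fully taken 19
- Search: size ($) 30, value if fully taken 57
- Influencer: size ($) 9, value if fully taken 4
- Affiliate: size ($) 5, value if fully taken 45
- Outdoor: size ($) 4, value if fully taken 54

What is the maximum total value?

Best value per unit of size first: Outdoor 54/4≈13.5, Affiliate 45/5≈9, Search 57/30≈1.9, Display 19/21≈0.905, Influencer 4/9≈0.444.
All 4 $ of Outdoor fit (value 54) ; 23 remain.
All 5 $ of Affiliate fit (value 45) ; 18 remain.
Fill the last 18 $ with part of Search: 18/30 of it earns 34.2.
Total value = 133.2.

133.2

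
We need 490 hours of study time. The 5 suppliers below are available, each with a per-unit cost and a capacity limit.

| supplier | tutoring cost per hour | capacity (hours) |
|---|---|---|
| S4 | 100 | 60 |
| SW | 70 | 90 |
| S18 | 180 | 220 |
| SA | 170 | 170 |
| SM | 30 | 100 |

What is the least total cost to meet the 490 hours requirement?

Cheapest first:
SM at 30: take all 100 hours ; 390 still needed.
SW at 70: take all 90 hours ; 300 still needed.
Take 60 from S4 at 100 ; need 240 more.
Take 170 from SA at 170 ; need 70 more.
S18 (180): take the remaining 70 ; done.
Cost = 100×30 + 90×70 + 60×100 + 170×170 + 70×180 = 56800.

56800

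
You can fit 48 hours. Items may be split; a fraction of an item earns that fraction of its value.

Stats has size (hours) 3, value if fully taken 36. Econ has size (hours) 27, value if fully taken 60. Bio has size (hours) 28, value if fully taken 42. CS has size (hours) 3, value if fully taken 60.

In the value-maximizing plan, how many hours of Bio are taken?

Sort by value density: CS 60/3≈20, Stats 36/3≈12, Econ 60/27≈2.22, Bio 42/28≈1.5.
All 3 hours of CS fit (value 60) → 45 remain.
All 3 hours of Stats fit (value 36) → 42 remain.
All 27 hours of Econ fit (value 60) → 15 remain.
Fill the last 15 hours with part of Bio: 15/28 of it earns 22.5.

15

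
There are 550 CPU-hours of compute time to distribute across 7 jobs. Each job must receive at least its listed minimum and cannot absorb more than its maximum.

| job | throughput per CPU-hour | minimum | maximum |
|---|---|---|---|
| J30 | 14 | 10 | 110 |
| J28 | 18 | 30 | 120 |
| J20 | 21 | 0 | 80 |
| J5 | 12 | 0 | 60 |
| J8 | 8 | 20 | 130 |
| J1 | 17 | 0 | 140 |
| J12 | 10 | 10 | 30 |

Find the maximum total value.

Meeting every minimum uses 10+30+0+0+20+0+10 = 70 CPU-hours, leaving 480.
Rank by throughput per CPU-hour: J20 21 > J28 18 > J1 17 > J30 14 > J5 12 > J12 10 > J8 8.
J20 takes 80 more to reach its cap of 80 ; 400 left.
Give J28 90 more to hit its cap of 120 ; 310 left.
Give J1 140 more to hit its cap of 140 ; 170 left.
J30 takes 100 more to reach its cap of 110 ; 70 left.
J5: +60 to 60 (cap) ; 10 left.
J12 has room for 20 more but only 10 remain, so it gets 20.
Total = 14×110 + 18×120 + 21×80 + 12×60 + 8×20 + 17×140 + 10×20 = 8840.

8840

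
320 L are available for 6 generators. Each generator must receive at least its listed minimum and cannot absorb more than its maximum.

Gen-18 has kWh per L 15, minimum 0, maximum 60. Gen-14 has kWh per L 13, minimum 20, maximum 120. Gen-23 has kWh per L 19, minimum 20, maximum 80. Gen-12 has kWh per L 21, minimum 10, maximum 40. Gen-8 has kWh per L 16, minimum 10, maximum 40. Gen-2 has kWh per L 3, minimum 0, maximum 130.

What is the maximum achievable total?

Meeting every minimum uses 0+20+20+10+10+0 = 60 L, leaving 260.
Highest kWh per L first: Gen-12 21 > Gen-23 19 > Gen-8 16 > Gen-18 15 > Gen-14 13 > Gen-2 3.
Gen-12 takes 30 more to reach its cap of 40 → 230 left.
Gen-23 takes 60 more to reach its cap of 80 → 170 left.
Give Gen-8 30 more to hit its cap of 40 → 140 left.
Give Gen-18 60 more to hit its cap of 60 → 80 left.
Gen-14 has room for 100 more but only 80 remain, so it gets 100.
Total = 15×60 + 13×100 + 19×80 + 21×40 + 16×40 = 5200.

5200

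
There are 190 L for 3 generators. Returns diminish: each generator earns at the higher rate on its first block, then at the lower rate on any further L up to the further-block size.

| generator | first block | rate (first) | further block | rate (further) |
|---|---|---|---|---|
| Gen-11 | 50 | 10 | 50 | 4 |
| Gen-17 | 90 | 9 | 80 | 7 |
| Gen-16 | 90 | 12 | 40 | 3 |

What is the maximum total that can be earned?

Treat each block as its own option and order by rate: Gen-16/T1 12 > Gen-11/T1 10 > Gen-17/T1 9 > Gen-17/T2 7 > Gen-11/T2 4 > Gen-16/T2 3.
Gen-16 T1 at 12: fill all 90 — 100 left.
Fill Gen-11 T1 block (50 at 10) — 50 left.
50 remain; put them into Gen-17 T1 at 9.
Total = 12×90 + 10×50 + 9×50 = 2030.

2030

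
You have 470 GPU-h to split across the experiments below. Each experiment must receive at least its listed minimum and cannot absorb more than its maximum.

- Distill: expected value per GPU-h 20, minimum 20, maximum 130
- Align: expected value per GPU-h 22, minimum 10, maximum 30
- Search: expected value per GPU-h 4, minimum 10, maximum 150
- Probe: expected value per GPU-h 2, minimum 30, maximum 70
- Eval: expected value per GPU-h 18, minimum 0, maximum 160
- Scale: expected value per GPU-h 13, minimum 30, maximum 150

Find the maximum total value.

7670

Meeting every minimum uses 20+10+10+30+0+30 = 100 GPU-h, leaving 370.
Rank by expected value per GPU-h: Align 22 > Distill 20 > Eval 18 > Scale 13 > Search 4 > Probe 2.
Give Align 20 more to hit its cap of 30 — 350 left.
Distill: +110 to 130 (cap) — 240 left.
Give Eval 160 more to hit its cap of 160 — 80 left.
Scale: +80 (room for 120) → 110. Pool exhausted.
Total = 20×130 + 22×30 + 4×10 + 2×30 + 18×160 + 13×110 = 7670.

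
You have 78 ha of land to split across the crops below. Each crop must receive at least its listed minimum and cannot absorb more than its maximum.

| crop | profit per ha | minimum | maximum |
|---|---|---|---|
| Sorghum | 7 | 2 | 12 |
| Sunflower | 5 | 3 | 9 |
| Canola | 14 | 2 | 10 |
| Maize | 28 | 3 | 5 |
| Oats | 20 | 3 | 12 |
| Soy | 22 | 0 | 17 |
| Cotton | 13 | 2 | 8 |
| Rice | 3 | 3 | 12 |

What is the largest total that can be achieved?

Meeting every minimum uses 2+3+2+3+3+0+2+3 = 18 ha, leaving 60.
Highest profit per ha first: Maize 28 > Soy 22 > Oats 20 > Canola 14 > Cotton 13 > Sorghum 7 > Sunflower 5 > Rice 3.
Maize takes 2 more to reach its cap of 5 ; 58 left.
Soy: +17 to 17 (cap) ; 41 left.
Oats: +9 to 12 (cap) ; 32 left.
Canola: +8 to 10 (cap) ; 24 left.
Give Cotton 6 more to hit its cap of 8 ; 18 left.
Sorghum: +10 to 12 (cap) ; 8 left.
Sunflower takes 6 more to reach its cap of 9 ; 2 left.
Rice: +2 (room for 9) → 5. Pool exhausted.
Total = 7×12 + 5×9 + 14×10 + 28×5 + 20×12 + 22×17 + 13×8 + 3×5 = 1142.

1142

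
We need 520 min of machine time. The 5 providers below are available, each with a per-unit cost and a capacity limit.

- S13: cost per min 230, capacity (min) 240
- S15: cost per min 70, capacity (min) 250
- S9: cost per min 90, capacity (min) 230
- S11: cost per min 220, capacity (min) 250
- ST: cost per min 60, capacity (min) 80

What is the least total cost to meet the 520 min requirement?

39400

Use providers in increasing cost order.
ST (60): use full 80 → 440 min to go.
S15 (70): use full 250 → 190 min to go.
Take 190 from S9 at 90 to finish.
S11, S13: unused.
Cost = 80×60 + 250×70 + 190×90 = 39400.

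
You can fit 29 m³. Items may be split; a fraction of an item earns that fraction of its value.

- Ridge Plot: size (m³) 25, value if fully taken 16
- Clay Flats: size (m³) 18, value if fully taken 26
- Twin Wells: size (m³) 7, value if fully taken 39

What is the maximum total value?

67.56

Sort by value density: Twin Wells 39/7≈5.57, Clay Flats 26/18≈1.44, Ridge Plot 16/25≈0.64.
Twin Wells: take in full, 7 m³ for value 39 → 22 left.
Clay Flats: take in full, 18 m³ for value 26 → 4 left.
Fill the last 4 m³ with part of Ridge Plot: 4/25 of it earns 2.56.
Total value = 67.56.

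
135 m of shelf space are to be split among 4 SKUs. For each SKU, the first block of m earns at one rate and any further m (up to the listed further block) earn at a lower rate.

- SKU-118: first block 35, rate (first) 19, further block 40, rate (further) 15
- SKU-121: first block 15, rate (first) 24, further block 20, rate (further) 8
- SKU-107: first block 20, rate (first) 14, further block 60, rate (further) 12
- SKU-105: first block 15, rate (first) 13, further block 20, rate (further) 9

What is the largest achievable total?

Treat each block as its own option and order by rate: SKU-121/first 24 > SKU-118/first 19 > SKU-118/second 15 > SKU-107/first 14 > SKU-105/first 13 > SKU-107/second 12 > SKU-105/second 9 > SKU-121/second 8.
SKU-121/first (24): +15 → 120 left.
SKU-118 first at 19: fill all 35 → 85 left.
Fill SKU-118 second block (40 at 15) → 45 left.
SKU-107/first (14): +20 → 25 left.
SKU-105 first at 13: fill all 15 → 10 left.
SKU-107/second: +10 of 60 at 12; pool empty.
Total = 24×15 + 19×35 + 15×40 + 14×20 + 13×15 + 12×10 = 2220.

2220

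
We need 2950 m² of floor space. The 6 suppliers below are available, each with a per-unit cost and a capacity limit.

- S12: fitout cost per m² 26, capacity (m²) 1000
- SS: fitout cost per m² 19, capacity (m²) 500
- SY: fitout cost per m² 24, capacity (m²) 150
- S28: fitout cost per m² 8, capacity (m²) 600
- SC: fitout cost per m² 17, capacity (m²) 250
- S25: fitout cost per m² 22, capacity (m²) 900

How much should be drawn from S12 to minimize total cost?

550

Cheapest first:
Take 600 from S28 at 8 → need 2350 more.
SC (17): use full 250 → 2100 m² to go.
Take 500 from SS at 19 → need 1600 more.
S25 (22): use full 900 → 700 m² to go.
Take 150 from SY at 24 → need 550 more.
Take 550 from S12 at 26 to finish.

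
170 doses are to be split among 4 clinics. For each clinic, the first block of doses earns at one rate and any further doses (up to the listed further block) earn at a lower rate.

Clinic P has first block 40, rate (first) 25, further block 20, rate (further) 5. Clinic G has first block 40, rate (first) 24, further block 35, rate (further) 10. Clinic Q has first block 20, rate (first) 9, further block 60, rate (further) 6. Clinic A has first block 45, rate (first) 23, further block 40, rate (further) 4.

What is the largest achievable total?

Treat each block as its own option and order by rate: Clinic P/first 25 > Clinic G/first 24 > Clinic A/first 23 > Clinic G/second 10 > Clinic Q/first 9 > Clinic Q/second 6 > Clinic P/second 5 > Clinic A/second 4.
Clinic P first at 25: fill all 40 — 130 left.
Clinic G first at 24: fill all 40 — 90 left.
Fill Clinic A first block (45 at 23) — 45 left.
Clinic G/second (10): +35 — 10 left.
10 remain; put them into Clinic Q first at 9.
Total = 25×40 + 24×40 + 23×45 + 10×35 + 9×10 = 3435.

3435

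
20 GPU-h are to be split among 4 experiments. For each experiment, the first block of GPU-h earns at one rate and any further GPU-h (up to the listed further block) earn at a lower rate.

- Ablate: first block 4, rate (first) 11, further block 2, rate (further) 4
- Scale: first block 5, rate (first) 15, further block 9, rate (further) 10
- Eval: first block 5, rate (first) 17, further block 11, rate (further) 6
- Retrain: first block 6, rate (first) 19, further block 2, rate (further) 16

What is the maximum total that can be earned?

328

Order all 8 blocks by rate: Retrain/first 19 > Eval/first 17 > Retrain/second 16 > Scale/first 15 > Ablate/first 11 > Scale/second 10 > Eval/second 6 > Ablate/second 4.
Fill Retrain first block (6 at 19) → 14 left.
Eval/first (17): +5 → 9 left.
Retrain/second (16): +2 → 7 left.
Scale first at 15: fill all 5 → 2 left.
Ablate first at 11: only 2 left, fill 2.
Total = 19×6 + 17×5 + 16×2 + 15×5 + 11×2 = 328.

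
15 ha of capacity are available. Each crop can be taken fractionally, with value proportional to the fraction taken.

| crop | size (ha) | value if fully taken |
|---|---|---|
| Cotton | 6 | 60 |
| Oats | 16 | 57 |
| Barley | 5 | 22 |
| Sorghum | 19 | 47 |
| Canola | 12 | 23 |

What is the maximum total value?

96.25

Rank by value-to-size ratio: Cotton 60/6≈10, Barley 22/5≈4.4, Oats 57/16≈3.56, Sorghum 47/19≈2.47, Canola 23/12≈1.92.
Take all of Cotton (6 ha, value 60) — 9 ha left.
All 5 ha of Barley fit (value 22) — 4 remain.
4 ha left: a 4/16 share of Oats gives 57×4/16 = 14.25.
Total value = 96.25.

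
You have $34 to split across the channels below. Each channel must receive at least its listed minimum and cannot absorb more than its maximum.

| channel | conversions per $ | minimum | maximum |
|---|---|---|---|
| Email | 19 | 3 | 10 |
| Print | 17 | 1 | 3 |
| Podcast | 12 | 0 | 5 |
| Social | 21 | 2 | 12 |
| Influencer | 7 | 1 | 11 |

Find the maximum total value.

581

Meeting every minimum uses 3+1+0+2+1 = 7 $, leaving 27.
Highest conversions per $ first: Social 21 > Email 19 > Print 17 > Podcast 12 > Influencer 7.
Social takes 10 more to reach its cap of 12 ; 17 left.
Email takes 7 more to reach its cap of 10 ; 10 left.
Give Print 2 more to hit its cap of 3 ; 8 left.
Give Podcast 5 more to hit its cap of 5 ; 3 left.
Only 3 left; Influencer takes them to reach 4.
Total = 19×10 + 17×3 + 12×5 + 21×12 + 7×4 = 581.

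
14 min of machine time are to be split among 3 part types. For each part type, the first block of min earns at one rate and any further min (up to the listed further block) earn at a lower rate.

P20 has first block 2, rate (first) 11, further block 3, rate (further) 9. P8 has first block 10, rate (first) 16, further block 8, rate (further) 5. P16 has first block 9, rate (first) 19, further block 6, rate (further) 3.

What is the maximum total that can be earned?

Rank every tier by rate: P16/tier1 19 > P8/tier1 16 > P20/tier1 11 > P20/tier2 9 > P8/tier2 5 > P16/tier2 3.
P16/tier1 (19): +9 ; 5 left.
5 remain; put them into P8 tier1 at 16.
Total = 19×9 + 16×5 = 251.

251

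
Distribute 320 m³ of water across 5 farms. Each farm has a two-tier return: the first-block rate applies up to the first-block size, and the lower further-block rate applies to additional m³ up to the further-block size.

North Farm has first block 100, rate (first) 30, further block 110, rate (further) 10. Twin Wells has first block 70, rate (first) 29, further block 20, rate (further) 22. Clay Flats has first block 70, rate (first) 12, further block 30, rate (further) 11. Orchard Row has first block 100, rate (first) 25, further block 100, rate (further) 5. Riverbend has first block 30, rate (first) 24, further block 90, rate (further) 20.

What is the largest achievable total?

Treat each block as its own option and order by rate: North Farm/tier1 30 > Twin Wells/tier1 29 > Orchard Row/tier1 25 > Riverbend/tier1 24 > Twin Wells/tier2 22 > Riverbend/tier2 20 > Clay Flats/tier1 12 > Clay Flats/tier2 11 > North Farm/tier2 10 > Orchard Row/tier2 5.
North Farm/tier1 (30): +100 → 220 left.
Twin Wells/tier1 (29): +70 → 150 left.
Orchard Row/tier1 (25): +100 → 50 left.
Riverbend/tier1 (24): +30 → 20 left.
Twin Wells/tier2 (22): +20 → 0 left.
Total = 30×100 + 29×70 + 25×100 + 24×30 + 22×20 = 8690.

8690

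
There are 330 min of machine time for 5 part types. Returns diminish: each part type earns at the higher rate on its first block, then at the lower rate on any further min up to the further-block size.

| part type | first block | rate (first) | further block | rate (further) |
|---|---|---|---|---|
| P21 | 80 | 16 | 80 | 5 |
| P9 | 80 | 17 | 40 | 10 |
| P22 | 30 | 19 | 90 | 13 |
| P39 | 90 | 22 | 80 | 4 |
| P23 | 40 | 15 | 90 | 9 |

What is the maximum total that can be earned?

5920

Order all 10 blocks by rate: P39/first 22 > P22/first 19 > P9/first 17 > P21/first 16 > P23/first 15 > P22/second 13 > P9/second 10 > P23/second 9 > P21/second 5 > P39/second 4.
Fill P39 first block (90 at 22) ; 240 left.
P22 first at 19: fill all 30 ; 210 left.
Fill P9 first block (80 at 17) ; 130 left.
Fill P21 first block (80 at 16) ; 50 left.
Fill P23 first block (40 at 15) ; 10 left.
P22 second at 13: only 10 left, fill 10.
Total = 22×90 + 19×30 + 17×80 + 16×80 + 15×40 + 13×10 = 5920.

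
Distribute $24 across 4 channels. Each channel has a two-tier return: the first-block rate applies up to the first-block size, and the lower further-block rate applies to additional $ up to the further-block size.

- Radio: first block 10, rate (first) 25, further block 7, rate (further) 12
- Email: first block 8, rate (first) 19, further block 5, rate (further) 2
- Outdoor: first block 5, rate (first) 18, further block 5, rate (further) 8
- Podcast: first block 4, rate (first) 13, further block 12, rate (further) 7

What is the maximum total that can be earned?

Treat each block as its own option and order by rate: Radio/tier1 25 > Email/tier1 19 > Outdoor/tier1 18 > Podcast/tier1 13 > Radio/tier2 12 > Outdoor/tier2 8 > Podcast/tier2 7 > Email/tier2 2.
Fill Radio tier1 block (10 at 25) ; 14 left.
Email tier1 at 19: fill all 8 ; 6 left.
Outdoor tier1 at 18: fill all 5 ; 1 left.
1 remain; put them into Podcast tier1 at 13.
Total = 25×10 + 19×8 + 18×5 + 13×1 = 505.

505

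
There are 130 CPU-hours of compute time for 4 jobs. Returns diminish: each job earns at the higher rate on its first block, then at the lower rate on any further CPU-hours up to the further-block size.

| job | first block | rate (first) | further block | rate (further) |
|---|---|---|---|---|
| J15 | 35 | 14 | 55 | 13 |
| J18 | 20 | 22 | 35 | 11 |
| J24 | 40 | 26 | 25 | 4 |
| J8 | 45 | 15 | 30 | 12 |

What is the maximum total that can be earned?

2505

Treat each block as its own option and order by rate: J24/first 26 > J18/first 22 > J8/first 15 > J15/first 14 > J15/second 13 > J8/second 12 > J18/second 11 > J24/second 4.
Fill J24 first block (40 at 26) — 90 left.
J18/first (22): +20 — 70 left.
J8/first (15): +45 — 25 left.
J15 first at 14: only 25 left, fill 25.
Total = 26×40 + 22×20 + 15×45 + 14×25 = 2505.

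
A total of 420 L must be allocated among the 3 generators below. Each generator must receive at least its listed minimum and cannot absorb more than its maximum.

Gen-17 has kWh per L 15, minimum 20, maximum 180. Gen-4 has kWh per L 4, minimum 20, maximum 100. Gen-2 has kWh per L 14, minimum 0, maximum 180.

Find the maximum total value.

5460

Meeting every minimum uses 20+20+0 = 40 L, leaving 380.
Order the generators by kWh per L: Gen-17 15 > Gen-2 14 > Gen-4 4.
Give Gen-17 160 more to hit its cap of 180 ; 220 left.
Gen-2: +180 to 180 (cap) ; 40 left.
Only 40 left; Gen-4 takes them to reach 60.
Total = 15×180 + 4×60 + 14×180 = 5460.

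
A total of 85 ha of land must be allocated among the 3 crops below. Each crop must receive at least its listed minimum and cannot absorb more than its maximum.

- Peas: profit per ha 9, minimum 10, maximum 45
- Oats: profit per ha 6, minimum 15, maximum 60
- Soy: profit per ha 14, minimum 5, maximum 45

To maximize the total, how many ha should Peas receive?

Meeting every minimum uses 10+15+5 = 30 ha, leaving 55.
Order the crops by profit per ha: Soy 14 > Peas 9 > Oats 6.
Soy: +40 to 45 (cap) → 15 left.
Peas has room for 35 more but only 15 remain, so it gets 25.

25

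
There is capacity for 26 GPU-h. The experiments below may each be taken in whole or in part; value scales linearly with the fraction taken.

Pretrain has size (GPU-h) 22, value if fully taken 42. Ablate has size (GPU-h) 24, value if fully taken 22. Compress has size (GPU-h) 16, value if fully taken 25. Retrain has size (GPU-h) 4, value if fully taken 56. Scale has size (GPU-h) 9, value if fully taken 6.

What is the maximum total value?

Best value per unit of size first: Retrain 56/4≈14, Pretrain 42/22≈1.91, Compress 25/16≈1.56, Ablate 22/24≈0.917, Scale 6/9≈0.667.
Take all of Retrain (4 GPU-h, value 56) ; 22 GPU-h left.
Pretrain: take in full, 22 GPU-h for value 42 ; 0 left.
Total value = 98.

98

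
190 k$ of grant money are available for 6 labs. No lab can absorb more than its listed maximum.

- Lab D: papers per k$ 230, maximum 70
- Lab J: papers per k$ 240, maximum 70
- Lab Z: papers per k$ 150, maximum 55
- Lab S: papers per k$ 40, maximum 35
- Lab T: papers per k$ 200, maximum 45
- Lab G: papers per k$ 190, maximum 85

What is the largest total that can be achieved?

Rank by papers per k$: Lab J 240 > Lab D 230 > Lab T 200 > Lab G 190 > Lab Z 150 > Lab S 40.
Give Lab J 70 to hit its cap of 70 ; 120 left.
Give Lab D 70 to hit its cap of 70 ; 50 left.
Lab T takes 45 to reach its cap of 45 ; 5 left.
Lab G has room for 85 but only 5 remain, so it gets 5.
Total = 230×70 + 240×70 + 200×45 + 190×5 = 42850.

42850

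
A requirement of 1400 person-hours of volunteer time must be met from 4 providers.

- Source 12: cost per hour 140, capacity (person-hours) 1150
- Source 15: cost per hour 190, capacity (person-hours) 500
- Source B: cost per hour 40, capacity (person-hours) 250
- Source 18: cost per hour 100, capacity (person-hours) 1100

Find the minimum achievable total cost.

Use providers in increasing cost order.
Take 250 from Source B at 40 ; need 1150 more.
Source 18 at 100: take all 1100 person-hours ; 50 still needed.
Source 12 (140): take the remaining 50 ; done.
Source 15: unused.
Cost = 250×40 + 1100×100 + 50×140 = 127000.

127000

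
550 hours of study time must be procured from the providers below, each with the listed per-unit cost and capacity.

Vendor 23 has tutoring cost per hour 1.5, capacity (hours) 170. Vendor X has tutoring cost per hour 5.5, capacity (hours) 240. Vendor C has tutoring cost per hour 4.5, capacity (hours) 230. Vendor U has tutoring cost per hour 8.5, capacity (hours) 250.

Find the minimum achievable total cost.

2115

Use providers in increasing cost order.
Take 170 from Vendor 23 at 1.5 ; need 380 more.
Vendor C at 4.5: take all 230 hours ; 150 still needed.
Take 150 from Vendor X at 5.5 to finish.
Vendor U: unused.
Cost = 170×1.5 + 230×4.5 + 150×5.5 = 2115.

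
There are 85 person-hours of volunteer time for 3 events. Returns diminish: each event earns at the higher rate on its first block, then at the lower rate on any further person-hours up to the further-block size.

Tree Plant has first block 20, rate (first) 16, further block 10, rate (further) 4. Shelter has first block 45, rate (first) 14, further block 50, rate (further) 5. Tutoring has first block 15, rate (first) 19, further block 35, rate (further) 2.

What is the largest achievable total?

1260

Treat each block as its own option and order by rate: Tutoring/first 19 > Tree Plant/first 16 > Shelter/first 14 > Shelter/second 5 > Tree Plant/second 4 > Tutoring/second 2.
Tutoring/first (19): +15 → 70 left.
Fill Tree Plant first block (20 at 16) → 50 left.
Fill Shelter first block (45 at 14) → 5 left.
5 remain; put them into Shelter second at 5.
Total = 19×15 + 16×20 + 14×45 + 5×5 = 1260.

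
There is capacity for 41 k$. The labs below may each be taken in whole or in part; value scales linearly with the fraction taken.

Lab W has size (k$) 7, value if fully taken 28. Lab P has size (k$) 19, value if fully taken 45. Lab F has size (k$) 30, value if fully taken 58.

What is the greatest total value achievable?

Rank by value-to-size ratio: Lab W 28/7≈4, Lab P 45/19≈2.37, Lab F 58/30≈1.93.
Take all of Lab W (7 k$, value 28) — 34 k$ left.
All 19 k$ of Lab P fit (value 45) — 15 remain.
15 k$ left: a 15/30 share of Lab F gives 58×15/30 = 29.
Total value = 102.

102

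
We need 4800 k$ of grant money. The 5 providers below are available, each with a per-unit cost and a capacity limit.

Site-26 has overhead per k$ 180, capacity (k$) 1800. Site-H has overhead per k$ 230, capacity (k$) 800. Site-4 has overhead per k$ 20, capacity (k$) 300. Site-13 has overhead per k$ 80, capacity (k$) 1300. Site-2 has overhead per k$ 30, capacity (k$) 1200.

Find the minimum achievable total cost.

516000

Use providers in increasing cost order.
Site-4 (20): use full 300 — 4500 k$ to go.
Site-2 at 30: take all 1200 k$ — 3300 still needed.
Take 1300 from Site-13 at 80 — need 2000 more.
Take 1800 from Site-26 at 180 — need 200 more.
Site-H (230): take the remaining 200 — done.
Cost = 300×20 + 1200×30 + 1300×80 + 1800×180 + 200×230 = 516000.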